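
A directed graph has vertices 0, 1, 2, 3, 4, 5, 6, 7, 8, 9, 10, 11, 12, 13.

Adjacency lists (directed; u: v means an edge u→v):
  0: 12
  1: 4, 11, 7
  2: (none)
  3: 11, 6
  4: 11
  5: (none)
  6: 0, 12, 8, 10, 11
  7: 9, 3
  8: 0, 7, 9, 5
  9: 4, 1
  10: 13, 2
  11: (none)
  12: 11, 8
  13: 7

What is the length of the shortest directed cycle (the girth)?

3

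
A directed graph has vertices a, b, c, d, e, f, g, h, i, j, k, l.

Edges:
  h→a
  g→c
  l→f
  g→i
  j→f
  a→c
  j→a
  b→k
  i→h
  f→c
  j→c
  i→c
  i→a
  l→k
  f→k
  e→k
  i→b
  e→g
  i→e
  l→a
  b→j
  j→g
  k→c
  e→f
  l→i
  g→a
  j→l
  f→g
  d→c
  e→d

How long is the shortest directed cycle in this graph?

3

For each vertex v, BFS finds the shortest path from v back to v.
The shortest such closed walk is i → e → g → i, length 3.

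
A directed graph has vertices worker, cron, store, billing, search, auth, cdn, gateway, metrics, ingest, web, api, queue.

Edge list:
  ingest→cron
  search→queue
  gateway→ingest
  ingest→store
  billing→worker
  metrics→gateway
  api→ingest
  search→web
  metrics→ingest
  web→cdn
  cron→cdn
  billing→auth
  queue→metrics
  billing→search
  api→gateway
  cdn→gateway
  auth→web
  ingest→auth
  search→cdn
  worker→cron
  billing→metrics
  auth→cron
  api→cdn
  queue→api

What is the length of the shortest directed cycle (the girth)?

For each vertex v, BFS finds the shortest path from v back to v.
The shortest such closed walk is ingest → cron → cdn → gateway → ingest, length 4.

4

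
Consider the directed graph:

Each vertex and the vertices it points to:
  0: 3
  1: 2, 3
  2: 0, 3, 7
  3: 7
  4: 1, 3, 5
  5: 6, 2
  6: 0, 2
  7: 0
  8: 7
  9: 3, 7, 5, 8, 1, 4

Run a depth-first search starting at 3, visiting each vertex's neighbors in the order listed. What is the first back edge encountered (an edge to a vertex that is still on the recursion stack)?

0→3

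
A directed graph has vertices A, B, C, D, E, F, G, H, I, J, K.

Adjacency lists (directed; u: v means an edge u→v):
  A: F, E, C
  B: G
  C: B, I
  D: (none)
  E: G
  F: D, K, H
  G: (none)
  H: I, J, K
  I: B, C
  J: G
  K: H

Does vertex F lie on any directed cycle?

F lies on a cycle iff there is a path from F back to itself.
Exploring from F, it never reaches itself; equivalently, its strongly connected component is a singleton.

No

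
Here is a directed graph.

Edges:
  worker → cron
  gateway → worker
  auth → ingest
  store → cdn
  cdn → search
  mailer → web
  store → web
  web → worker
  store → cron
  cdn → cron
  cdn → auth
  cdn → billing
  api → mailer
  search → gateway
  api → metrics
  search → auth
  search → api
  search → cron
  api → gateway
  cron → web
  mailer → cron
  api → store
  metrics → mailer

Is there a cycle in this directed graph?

DFS with white/gray/black marking, starting from mailer:
mailer gray
  web gray
    worker gray
      cron gray
        cron→web: web is gray → back edge
Back edge found, so a cycle exists: web → worker → cron → web.

Yes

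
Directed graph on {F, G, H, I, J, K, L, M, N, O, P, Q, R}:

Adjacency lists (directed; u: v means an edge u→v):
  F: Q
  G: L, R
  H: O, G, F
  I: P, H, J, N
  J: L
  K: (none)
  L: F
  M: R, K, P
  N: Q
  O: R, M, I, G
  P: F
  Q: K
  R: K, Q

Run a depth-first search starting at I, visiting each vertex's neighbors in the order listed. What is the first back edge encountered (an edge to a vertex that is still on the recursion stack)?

O→I

DFS from I (visiting each vertex's neighbors in the order listed); mark gray on enter, black on exit:
I gray
  P gray
    F gray
      Q gray
        K gray
        K black
      Q black
    F black
  P black
  H gray
    O gray
      R gray
        R→K: K black — skip
        R→Q: Q black — skip
      R black
      M gray
        M→R: R black — skip
        M→K: K black — skip
        M→P: P black — skip
      M black
      O→I: I is gray → back edge
First back edge: O → I.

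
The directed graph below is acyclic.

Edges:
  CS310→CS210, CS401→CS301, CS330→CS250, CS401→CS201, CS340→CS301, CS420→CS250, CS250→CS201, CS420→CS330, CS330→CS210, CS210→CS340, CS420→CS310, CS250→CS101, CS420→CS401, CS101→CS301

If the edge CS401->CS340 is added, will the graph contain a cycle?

Adding CS401→CS340 creates a cycle iff CS340 can already reach CS401.
Explore from CS340: no path reaches CS401. The graph stays acyclic.

No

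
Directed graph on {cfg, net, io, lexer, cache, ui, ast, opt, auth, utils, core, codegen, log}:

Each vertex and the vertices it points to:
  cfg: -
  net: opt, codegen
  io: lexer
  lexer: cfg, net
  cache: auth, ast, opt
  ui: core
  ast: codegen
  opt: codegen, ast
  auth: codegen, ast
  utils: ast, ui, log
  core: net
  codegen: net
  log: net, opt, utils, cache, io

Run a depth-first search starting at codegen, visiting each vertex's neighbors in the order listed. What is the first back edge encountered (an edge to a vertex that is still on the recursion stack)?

DFS from codegen (visiting each vertex's neighbors in the order listed); mark gray on enter, black on exit:
codegen gray
  net gray
    opt gray
      opt→codegen: codegen is gray → back edge
First back edge: opt → codegen.

opt->codegen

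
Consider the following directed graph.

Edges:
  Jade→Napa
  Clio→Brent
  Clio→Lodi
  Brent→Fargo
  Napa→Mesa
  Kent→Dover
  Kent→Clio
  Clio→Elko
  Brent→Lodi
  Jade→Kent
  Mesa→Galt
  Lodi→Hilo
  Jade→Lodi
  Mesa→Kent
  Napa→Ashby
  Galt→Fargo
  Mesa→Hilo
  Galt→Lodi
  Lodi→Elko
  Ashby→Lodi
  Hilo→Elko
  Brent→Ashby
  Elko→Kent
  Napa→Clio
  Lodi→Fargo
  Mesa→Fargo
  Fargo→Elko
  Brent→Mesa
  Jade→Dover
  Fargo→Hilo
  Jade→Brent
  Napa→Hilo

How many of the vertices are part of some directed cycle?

A vertex is on a directed cycle iff it belongs to a strongly connected component of size ≥ 2 (or has a self-loop).
The vertices on cycles are {Clio, Elko, Galt, Hilo, Kent, Lodi, Mesa, Ashby, Brent, Fargo} — 10 in total.

10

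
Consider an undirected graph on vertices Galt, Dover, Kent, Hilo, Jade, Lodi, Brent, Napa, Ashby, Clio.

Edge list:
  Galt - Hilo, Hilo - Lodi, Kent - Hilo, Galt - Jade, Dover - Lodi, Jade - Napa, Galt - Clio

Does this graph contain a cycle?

No

DFS, tracking each vertex's parent; an edge to a visited non-parent vertex closes a cycle.
Start from Lodi:
visit Lodi (parent –)
  visit Hilo (parent Lodi)
    Hilo–Lodi: parent, skip
    visit Galt (parent Hilo)
      Galt–Hilo: parent, skip
      visit Jade (parent Galt)
        Jade–Galt: parent, skip
        visit Napa (parent Jade)
          Napa–Jade: parent, skip
      visit Clio (parent Galt)
        Clio–Galt: parent, skip
    visit Kent (parent Hilo)
      Kent–Hilo: parent, skip
  visit Dover (parent Lodi)
    Dover–Lodi: parent, skip
visit Brent (parent –)
visit Ashby (parent –)
No non-parent visited neighbor found — the graph is a forest.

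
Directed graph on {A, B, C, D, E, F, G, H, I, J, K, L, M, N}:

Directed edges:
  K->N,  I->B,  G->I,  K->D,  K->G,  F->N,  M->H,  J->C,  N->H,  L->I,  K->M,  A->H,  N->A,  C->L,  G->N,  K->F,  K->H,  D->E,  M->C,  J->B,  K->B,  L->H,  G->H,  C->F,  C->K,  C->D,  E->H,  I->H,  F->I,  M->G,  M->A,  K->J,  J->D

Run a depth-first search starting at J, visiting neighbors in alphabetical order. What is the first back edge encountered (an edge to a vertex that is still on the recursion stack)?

DFS from J (visiting neighbors in alphabetical order); mark gray on enter, black on exit:
J gray
  B gray
  B black
  C gray
    D gray
      E gray
        H gray
        H black
      E black
    D black
    F gray
      I gray
        I→B: B black — skip
        I→H: H black — skip
      I black
      N gray
        A gray
          A→H: H black — skip
        A black
        N→H: H black — skip
      N black
    F black
    K gray
      K→B: B black — skip
      K→D: D black — skip
      K→F: F black — skip
      G gray
        G→H: H black — skip
        G→I: I black — skip
        G→N: N black — skip
      G black
      K→H: H black — skip
      K→J: J is gray → back edge
First back edge: K → J.

K→J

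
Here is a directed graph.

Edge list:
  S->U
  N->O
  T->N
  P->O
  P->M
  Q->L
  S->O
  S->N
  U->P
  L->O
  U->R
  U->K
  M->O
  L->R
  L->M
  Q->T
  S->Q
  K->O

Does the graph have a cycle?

DFS with white/gray/black marking, starting from O:
O gray
O black
R gray
R black
T gray
  N gray
    N→O: O black — skip
  N black
T black
L gray
  M gray
    M→O: O black — skip
  M black
  L→R: R black — skip
  L→O: O black — skip
L black
Q gray
  Q→T: T black — skip
  Q→L: L black — skip
Q black
P gray
  P→O: O black — skip
  P→M: M black — skip
P black
U gray
  U→P: P black — skip
  K gray
    K→O: O black — skip
  K black
  U→R: R black — skip
U black
S gray
  S→N: N black — skip
  S→O: O black — skip
  S→U: U black — skip
  S→Q: Q black — skip
S black
Every edge goes to a white or black vertex — no back edge, so the graph is acyclic.

No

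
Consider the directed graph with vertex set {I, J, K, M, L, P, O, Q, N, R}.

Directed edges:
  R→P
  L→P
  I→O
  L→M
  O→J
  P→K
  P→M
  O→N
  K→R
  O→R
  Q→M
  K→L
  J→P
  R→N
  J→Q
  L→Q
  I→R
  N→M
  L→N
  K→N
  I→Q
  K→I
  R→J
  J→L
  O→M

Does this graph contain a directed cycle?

Yes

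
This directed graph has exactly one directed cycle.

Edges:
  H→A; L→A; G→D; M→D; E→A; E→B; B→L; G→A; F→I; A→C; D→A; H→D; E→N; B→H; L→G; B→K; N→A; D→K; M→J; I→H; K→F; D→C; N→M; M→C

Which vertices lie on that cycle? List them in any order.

D, F, H, I, K

DFS with gray/black marking from K:
K gray
  F gray
    I gray
      H gray
        D gray
          A gray
            C gray
            C black
          A black
          D→K: K is gray → back edge
Back edge closes the cycle K → F → I → H → D → K; its vertices are {D, F, H, I, K}.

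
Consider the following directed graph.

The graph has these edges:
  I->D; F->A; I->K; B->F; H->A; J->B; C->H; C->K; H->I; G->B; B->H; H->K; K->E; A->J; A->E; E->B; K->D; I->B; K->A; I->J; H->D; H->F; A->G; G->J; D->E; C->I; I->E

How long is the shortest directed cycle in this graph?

For each vertex v, BFS finds the shortest path from v back to v.
The shortest such closed walk is H → I → B → H, length 3.

3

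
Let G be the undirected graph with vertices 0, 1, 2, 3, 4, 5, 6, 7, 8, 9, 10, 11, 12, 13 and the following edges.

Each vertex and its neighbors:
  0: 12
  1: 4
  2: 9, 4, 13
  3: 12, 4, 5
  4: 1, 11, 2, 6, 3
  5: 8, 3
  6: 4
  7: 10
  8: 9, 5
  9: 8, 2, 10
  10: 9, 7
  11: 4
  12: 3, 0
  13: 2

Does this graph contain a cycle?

DFS, tracking each vertex's parent; an edge to a visited non-parent vertex closes a cycle.
Start from 5:
visit 5 (parent –)
  visit 8 (parent 5)
    visit 9 (parent 8)
      9–8: parent, skip
      visit 2 (parent 9)
        2–9: parent, skip
        visit 4 (parent 2)
          visit 1 (parent 4)
            1–4: parent, skip
          visit 11 (parent 4)
            11–4: parent, skip
          4–2: parent, skip
          visit 6 (parent 4)
            6–4: parent, skip
          visit 3 (parent 4)
            visit 12 (parent 3)
              12–3: parent, skip
              visit 0 (parent 12)
                0–12: parent, skip
            3–4: parent, skip
            3–5: 5 visited and ≠ parent → cycle
Cycle: 5 – 8 – 9 – 2 – 4 – 3 – 5.

Yes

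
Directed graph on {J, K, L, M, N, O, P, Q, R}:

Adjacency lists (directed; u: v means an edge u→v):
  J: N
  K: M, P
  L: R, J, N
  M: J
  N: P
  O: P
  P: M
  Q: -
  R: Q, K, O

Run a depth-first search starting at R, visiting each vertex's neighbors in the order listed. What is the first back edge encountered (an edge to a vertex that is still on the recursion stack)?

DFS from R (visiting each vertex's neighbors in the order listed); mark gray on enter, black on exit:
R gray
  Q gray
  Q black
  K gray
    M gray
      J gray
        N gray
          P gray
            P→M: M is gray → back edge
First back edge: P → M.

P→M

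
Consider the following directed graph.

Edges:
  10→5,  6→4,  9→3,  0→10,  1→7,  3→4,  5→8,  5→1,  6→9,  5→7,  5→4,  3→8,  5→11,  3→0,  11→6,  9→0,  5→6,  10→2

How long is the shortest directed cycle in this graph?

5

For each vertex v, BFS finds the shortest path from v back to v.
The shortest such closed walk is 5 → 6 → 9 → 0 → 10 → 5, length 5.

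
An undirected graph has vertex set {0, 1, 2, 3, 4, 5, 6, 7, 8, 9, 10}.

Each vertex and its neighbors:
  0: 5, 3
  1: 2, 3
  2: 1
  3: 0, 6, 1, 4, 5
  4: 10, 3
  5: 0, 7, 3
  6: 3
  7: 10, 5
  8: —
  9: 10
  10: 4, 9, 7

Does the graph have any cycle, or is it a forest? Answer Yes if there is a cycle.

Yes

DFS, tracking each vertex's parent; an edge to a visited non-parent vertex closes a cycle.
Start from 4:
visit 4 (parent –)
  visit 10 (parent 4)
    10–4: parent, skip
    visit 9 (parent 10)
      9–10: parent, skip
    visit 7 (parent 10)
      7–10: parent, skip
      visit 5 (parent 7)
        visit 0 (parent 5)
          0–5: parent, skip
          visit 3 (parent 0)
            3–0: parent, skip
            visit 6 (parent 3)
              6–3: parent, skip
            visit 1 (parent 3)
              visit 2 (parent 1)
                2–1: parent, skip
              1–3: parent, skip
            3–4: 4 visited and ≠ parent → cycle
Cycle: 4 – 10 – 7 – 5 – 0 – 3 – 4.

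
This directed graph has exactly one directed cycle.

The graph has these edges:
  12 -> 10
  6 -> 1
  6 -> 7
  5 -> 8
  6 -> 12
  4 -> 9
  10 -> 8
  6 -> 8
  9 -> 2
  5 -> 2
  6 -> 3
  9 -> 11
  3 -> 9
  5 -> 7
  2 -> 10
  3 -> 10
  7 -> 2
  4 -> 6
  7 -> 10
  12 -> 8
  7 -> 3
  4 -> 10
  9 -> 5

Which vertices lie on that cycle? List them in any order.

3, 5, 7, 9

DFS with gray/black marking from 3:
3 gray
  10 gray
    8 gray
    8 black
  10 black
  9 gray
    5 gray
      2 gray
        2→10: 10 black — skip
      2 black
      7 gray
        7→3: 3 is gray → back edge
Back edge closes the cycle 3 → 9 → 5 → 7 → 3; its vertices are {3, 5, 7, 9}.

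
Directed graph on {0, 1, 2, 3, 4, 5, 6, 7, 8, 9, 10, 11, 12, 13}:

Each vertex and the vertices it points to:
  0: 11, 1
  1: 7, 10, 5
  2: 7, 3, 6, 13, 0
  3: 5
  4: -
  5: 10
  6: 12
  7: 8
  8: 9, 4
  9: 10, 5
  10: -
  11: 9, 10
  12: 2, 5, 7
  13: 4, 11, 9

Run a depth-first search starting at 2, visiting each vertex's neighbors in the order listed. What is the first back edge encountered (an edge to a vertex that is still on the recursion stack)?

12→2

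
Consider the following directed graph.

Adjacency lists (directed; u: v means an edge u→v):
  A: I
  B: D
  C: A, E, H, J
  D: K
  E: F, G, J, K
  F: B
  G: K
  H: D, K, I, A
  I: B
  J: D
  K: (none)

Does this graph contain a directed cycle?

No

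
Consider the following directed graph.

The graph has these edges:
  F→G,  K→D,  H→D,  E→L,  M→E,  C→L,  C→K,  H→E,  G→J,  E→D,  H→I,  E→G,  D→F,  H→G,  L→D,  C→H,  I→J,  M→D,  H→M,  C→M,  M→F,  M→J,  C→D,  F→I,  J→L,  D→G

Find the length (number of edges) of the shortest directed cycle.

For each vertex v, BFS finds the shortest path from v back to v.
The shortest such closed walk is J → L → D → G → J, length 4.

4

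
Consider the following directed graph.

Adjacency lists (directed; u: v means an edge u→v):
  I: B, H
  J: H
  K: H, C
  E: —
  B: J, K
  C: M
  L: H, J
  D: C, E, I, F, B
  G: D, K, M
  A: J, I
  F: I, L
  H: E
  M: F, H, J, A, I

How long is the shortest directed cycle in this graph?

For each vertex v, BFS finds the shortest path from v back to v.
The shortest such closed walk is C → M → I → B → K → C, length 5.

5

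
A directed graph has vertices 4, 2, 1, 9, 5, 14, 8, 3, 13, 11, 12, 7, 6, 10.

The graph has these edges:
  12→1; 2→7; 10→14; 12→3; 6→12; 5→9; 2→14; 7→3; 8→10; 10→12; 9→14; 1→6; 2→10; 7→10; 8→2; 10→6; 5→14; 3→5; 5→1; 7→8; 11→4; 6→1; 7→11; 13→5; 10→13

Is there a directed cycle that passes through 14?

No

14 lies on a cycle iff there is a path from 14 back to itself.
Exploring from 14, it never reaches itself; equivalently, its strongly connected component is a singleton.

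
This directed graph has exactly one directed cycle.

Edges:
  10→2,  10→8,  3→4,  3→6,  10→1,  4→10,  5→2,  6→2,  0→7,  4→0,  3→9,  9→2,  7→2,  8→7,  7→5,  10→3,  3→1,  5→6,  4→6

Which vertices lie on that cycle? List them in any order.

DFS with gray/black marking from 4:
4 gray
  0 gray
    7 gray
      2 gray
      2 black
      5 gray
        6 gray
          6→2: 2 black — skip
        6 black
        5→2: 2 black — skip
      5 black
    7 black
  0 black
  4→6: 6 black — skip
  10 gray
    8 gray
      8→7: 7 black — skip
    8 black
    3 gray
      3→4: 4 is gray → back edge
Back edge closes the cycle 4 → 10 → 3 → 4; its vertices are {3, 4, 10}.

3, 4, 10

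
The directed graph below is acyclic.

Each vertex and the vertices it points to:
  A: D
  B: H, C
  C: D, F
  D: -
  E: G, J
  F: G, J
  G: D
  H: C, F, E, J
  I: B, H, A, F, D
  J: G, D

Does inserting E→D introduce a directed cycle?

No

Adding E→D creates a cycle iff D can already reach E.
Explore from D: no path reaches E. The graph stays acyclic.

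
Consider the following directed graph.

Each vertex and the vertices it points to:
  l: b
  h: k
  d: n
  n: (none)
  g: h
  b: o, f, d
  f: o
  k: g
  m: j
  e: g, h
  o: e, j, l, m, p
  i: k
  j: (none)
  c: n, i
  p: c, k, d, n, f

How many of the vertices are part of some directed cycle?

A vertex is on a directed cycle iff it belongs to a strongly connected component of size ≥ 2 (or has a self-loop).
The vertices on cycles are {b, f, g, h, k, l, o, p} — 8 in total.

8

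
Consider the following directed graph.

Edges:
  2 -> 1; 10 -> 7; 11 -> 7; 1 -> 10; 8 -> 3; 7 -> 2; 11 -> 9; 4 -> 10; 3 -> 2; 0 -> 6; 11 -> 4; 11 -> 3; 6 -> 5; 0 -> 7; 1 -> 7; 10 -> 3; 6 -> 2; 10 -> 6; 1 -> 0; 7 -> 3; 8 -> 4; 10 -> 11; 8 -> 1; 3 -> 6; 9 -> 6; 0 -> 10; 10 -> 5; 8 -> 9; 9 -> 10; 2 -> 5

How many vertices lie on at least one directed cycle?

10

A vertex is on a directed cycle iff it belongs to a strongly connected component of size ≥ 2 (or has a self-loop).
The vertices on cycles are {0, 1, 2, 3, 4, 6, 7, 9, 10, 11} — 10 in total.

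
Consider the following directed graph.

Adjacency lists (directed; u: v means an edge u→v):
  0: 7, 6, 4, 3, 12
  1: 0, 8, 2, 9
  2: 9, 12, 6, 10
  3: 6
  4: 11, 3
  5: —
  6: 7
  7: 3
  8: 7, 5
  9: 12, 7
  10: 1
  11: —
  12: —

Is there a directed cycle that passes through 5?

No

5 lies on a cycle iff there is a path from 5 back to itself.
Exploring from 5, it never reaches itself; equivalently, its strongly connected component is a singleton.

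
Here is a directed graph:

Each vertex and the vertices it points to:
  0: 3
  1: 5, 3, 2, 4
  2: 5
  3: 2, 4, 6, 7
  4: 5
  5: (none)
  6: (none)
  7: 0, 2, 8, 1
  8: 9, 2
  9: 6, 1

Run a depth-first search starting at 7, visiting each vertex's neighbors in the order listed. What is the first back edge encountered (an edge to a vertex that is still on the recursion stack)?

DFS from 7 (visiting each vertex's neighbors in the order listed); mark gray on enter, black on exit:
7 gray
  0 gray
    3 gray
      2 gray
        5 gray
        5 black
      2 black
      4 gray
        4→5: 5 black — skip
      4 black
      6 gray
      6 black
      3→7: 7 is gray → back edge
First back edge: 3 → 7.

3→7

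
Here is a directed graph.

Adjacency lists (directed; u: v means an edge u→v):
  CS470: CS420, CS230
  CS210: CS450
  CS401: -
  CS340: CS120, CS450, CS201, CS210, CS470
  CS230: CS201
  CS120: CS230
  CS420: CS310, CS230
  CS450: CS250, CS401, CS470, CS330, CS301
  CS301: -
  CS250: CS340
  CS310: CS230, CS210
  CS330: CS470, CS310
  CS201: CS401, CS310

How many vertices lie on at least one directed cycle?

11

A vertex is on a directed cycle iff it belongs to a strongly connected component of size ≥ 2 (or has a self-loop).
The vertices on cycles are {CS120, CS201, CS210, CS230, CS250, CS310, CS330, CS340, CS420, CS450, CS470} — 11 in total.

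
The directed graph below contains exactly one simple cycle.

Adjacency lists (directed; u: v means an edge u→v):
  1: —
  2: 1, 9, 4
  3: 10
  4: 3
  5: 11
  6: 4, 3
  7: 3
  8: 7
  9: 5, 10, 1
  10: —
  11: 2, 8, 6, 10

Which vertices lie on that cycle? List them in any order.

DFS with gray/black marking from 11:
11 gray
  2 gray
    1 gray
    1 black
    9 gray
      5 gray
        5→11: 11 is gray → back edge
Back edge closes the cycle 11 → 2 → 9 → 5 → 11; its vertices are {2, 5, 9, 11}.

2, 5, 9, 11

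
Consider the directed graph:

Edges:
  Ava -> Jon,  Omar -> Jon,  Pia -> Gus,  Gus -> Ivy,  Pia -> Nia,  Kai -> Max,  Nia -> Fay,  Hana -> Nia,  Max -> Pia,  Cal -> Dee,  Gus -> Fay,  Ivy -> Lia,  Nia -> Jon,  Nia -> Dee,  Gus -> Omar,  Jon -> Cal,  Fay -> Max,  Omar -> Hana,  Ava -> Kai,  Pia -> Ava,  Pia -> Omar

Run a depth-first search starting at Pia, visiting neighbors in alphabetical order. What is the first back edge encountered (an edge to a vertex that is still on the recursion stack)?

DFS from Pia (visiting neighbors in alphabetical order); mark gray on enter, black on exit:
Pia gray
  Ava gray
    Jon gray
      Cal gray
        Dee gray
        Dee black
      Cal black
    Jon black
    Kai gray
      Max gray
        Max→Pia: Pia is gray → back edge
First back edge: Max → Pia.

Max->Pia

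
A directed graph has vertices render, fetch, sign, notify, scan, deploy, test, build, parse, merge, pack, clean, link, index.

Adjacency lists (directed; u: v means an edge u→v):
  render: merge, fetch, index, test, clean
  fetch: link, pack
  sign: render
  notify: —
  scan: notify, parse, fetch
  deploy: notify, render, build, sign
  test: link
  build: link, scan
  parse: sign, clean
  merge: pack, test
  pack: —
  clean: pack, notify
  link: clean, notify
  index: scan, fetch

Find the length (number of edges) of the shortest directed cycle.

For each vertex v, BFS finds the shortest path from v back to v.
The shortest such closed walk is render → index → scan → parse → sign → render, length 5.

5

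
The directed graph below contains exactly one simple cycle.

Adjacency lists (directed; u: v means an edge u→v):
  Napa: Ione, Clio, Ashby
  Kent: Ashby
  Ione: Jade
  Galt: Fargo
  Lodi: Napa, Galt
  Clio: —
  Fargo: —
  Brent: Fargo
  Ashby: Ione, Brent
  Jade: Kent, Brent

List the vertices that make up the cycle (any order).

Ione, Jade, Kent, Ashby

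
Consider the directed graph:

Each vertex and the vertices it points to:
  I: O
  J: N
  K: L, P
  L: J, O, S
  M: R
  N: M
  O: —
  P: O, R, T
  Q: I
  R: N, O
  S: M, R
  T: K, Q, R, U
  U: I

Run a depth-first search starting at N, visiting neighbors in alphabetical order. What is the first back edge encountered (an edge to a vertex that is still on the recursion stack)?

DFS from N (visiting neighbors in alphabetical order); mark gray on enter, black on exit:
N gray
  M gray
    R gray
      R→N: N is gray → back edge
First back edge: R → N.

R->N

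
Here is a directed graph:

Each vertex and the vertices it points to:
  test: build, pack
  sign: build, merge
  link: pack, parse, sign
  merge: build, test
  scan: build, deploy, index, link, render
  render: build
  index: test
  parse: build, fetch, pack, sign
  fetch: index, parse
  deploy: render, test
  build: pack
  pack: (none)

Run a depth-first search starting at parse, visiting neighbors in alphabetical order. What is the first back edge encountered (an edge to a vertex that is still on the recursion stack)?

fetch→parse

DFS from parse (visiting neighbors in alphabetical order); mark gray on enter, black on exit:
parse gray
  build gray
    pack gray
    pack black
  build black
  fetch gray
    index gray
      test gray
        test→build: build black — skip
        test→pack: pack black — skip
      test black
    index black
    fetch→parse: parse is gray → back edge
First back edge: fetch → parse.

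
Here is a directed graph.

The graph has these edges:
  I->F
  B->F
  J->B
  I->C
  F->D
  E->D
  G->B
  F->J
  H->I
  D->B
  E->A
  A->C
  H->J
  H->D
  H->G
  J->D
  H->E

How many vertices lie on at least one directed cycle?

A vertex is on a directed cycle iff it belongs to a strongly connected component of size ≥ 2 (or has a self-loop).
The vertices on cycles are {B, D, F, J} — 4 in total.

4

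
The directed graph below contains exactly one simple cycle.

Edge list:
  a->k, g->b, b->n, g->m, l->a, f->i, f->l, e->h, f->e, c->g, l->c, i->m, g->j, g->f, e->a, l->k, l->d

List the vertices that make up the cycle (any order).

c, f, g, l

DFS with gray/black marking from g:
g gray
  m gray
  m black
  b gray
    n gray
    n black
  b black
  f gray
    l gray
      k gray
      k black
      d gray
      d black
      a gray
        a→k: k black — skip
      a black
      c gray
        c→g: g is gray → back edge
Back edge closes the cycle g → f → l → c → g; its vertices are {c, f, g, l}.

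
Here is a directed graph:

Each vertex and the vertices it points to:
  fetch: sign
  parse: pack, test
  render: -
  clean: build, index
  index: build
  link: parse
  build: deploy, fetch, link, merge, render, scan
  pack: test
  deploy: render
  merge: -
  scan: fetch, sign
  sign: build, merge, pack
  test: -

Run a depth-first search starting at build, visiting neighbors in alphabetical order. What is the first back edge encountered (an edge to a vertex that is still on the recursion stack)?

DFS from build (visiting neighbors in alphabetical order); mark gray on enter, black on exit:
build gray
  deploy gray
    render gray
    render black
  deploy black
  fetch gray
    sign gray
      sign→build: build is gray → back edge
First back edge: sign → build.

sign->build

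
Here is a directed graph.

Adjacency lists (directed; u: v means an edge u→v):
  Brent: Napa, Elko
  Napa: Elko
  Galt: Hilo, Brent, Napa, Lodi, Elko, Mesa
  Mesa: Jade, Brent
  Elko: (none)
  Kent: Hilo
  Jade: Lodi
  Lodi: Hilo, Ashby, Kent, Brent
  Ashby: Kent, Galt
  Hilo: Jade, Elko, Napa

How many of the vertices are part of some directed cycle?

7

A vertex is on a directed cycle iff it belongs to a strongly connected component of size ≥ 2 (or has a self-loop).
The vertices on cycles are {Galt, Hilo, Jade, Kent, Lodi, Mesa, Ashby} — 7 in total.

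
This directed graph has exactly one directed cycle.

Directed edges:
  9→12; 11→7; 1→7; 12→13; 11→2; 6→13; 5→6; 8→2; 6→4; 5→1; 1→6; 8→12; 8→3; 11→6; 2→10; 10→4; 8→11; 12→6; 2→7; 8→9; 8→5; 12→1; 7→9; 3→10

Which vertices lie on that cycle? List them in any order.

DFS with gray/black marking from 12:
12 gray
  1 gray
    7 gray
      9 gray
        9→12: 12 is gray → back edge
Back edge closes the cycle 12 → 1 → 7 → 9 → 12; its vertices are {1, 7, 9, 12}.

1, 7, 9, 12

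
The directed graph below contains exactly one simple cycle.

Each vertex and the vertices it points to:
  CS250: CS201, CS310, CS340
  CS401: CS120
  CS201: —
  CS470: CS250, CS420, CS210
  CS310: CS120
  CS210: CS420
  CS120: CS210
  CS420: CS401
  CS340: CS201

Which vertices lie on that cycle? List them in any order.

DFS with gray/black marking from CS420:
CS420 gray
  CS401 gray
    CS120 gray
      CS210 gray
        CS210→CS420: CS420 is gray → back edge
Back edge closes the cycle CS420 → CS401 → CS120 → CS210 → CS420; its vertices are {CS120, CS210, CS401, CS420}.

CS120, CS210, CS401, CS420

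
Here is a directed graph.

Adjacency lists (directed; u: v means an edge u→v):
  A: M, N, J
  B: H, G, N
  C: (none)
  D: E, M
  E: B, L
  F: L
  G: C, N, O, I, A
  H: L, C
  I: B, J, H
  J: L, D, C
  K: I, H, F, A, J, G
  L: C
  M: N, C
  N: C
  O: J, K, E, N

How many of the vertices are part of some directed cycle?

A vertex is on a directed cycle iff it belongs to a strongly connected component of size ≥ 2 (or has a self-loop).
The vertices on cycles are {A, B, D, E, G, I, J, K, O} — 9 in total.

9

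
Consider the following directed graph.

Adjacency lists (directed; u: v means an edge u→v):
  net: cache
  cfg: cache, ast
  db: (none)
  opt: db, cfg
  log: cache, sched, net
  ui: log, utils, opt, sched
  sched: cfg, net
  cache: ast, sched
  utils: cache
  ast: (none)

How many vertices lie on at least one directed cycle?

4

A vertex is on a directed cycle iff it belongs to a strongly connected component of size ≥ 2 (or has a self-loop).
The vertices on cycles are {cfg, net, cache, sched} — 4 in total.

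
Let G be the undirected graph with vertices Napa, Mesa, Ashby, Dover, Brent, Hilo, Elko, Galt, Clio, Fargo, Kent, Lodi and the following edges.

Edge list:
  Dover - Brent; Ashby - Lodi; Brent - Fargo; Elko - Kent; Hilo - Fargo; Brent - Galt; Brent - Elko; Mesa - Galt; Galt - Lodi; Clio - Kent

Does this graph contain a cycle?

DFS, tracking each vertex's parent; an edge to a visited non-parent vertex closes a cycle.
Start from Mesa:
visit Mesa (parent –)
  visit Galt (parent Mesa)
    visit Brent (parent Galt)
      Brent–Galt: parent, skip
      visit Fargo (parent Brent)
        visit Hilo (parent Fargo)
          Hilo–Fargo: parent, skip
        Fargo–Brent: parent, skip
      visit Dover (parent Brent)
        Dover–Brent: parent, skip
      visit Elko (parent Brent)
        visit Kent (parent Elko)
          visit Clio (parent Kent)
            Clio–Kent: parent, skip
          Kent–Elko: parent, skip
        Elko–Brent: parent, skip
    visit Lodi (parent Galt)
      visit Ashby (parent Lodi)
        Ashby–Lodi: parent, skip
      Lodi–Galt: parent, skip
    Galt–Mesa: parent, skip
visit Napa (parent –)
No non-parent visited neighbor found — the graph is a forest.

No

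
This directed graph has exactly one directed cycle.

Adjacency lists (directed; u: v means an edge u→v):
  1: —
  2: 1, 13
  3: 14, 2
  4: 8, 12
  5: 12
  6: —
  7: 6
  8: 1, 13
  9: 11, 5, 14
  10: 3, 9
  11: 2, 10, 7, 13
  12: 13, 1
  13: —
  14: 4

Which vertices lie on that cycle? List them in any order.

9, 10, 11

DFS with gray/black marking from 11:
11 gray
  2 gray
    1 gray
    1 black
    13 gray
    13 black
  2 black
  10 gray
    3 gray
      14 gray
        4 gray
          8 gray
            8→1: 1 black — skip
            8→13: 13 black — skip
          8 black
          12 gray
            12→13: 13 black — skip
            12→1: 1 black — skip
          12 black
        4 black
      14 black
      3→2: 2 black — skip
    3 black
    9 gray
      9→11: 11 is gray → back edge
Back edge closes the cycle 11 → 10 → 9 → 11; its vertices are {9, 10, 11}.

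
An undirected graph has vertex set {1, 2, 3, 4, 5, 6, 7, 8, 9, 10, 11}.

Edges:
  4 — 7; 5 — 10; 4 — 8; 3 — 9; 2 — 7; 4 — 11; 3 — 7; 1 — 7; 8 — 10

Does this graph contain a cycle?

No

DFS, tracking each vertex's parent; an edge to a visited non-parent vertex closes a cycle.
Start from 1:
visit 1 (parent –)
  visit 7 (parent 1)
    visit 2 (parent 7)
      2–7: parent, skip
    visit 4 (parent 7)
      visit 8 (parent 4)
        visit 10 (parent 8)
          visit 5 (parent 10)
            5–10: parent, skip
          10–8: parent, skip
        8–4: parent, skip
      4–7: parent, skip
      visit 11 (parent 4)
        11–4: parent, skip
    visit 3 (parent 7)
      3–7: parent, skip
      visit 9 (parent 3)
        9–3: parent, skip
    7–1: parent, skip
visit 6 (parent –)
No non-parent visited neighbor found — the graph is a forest.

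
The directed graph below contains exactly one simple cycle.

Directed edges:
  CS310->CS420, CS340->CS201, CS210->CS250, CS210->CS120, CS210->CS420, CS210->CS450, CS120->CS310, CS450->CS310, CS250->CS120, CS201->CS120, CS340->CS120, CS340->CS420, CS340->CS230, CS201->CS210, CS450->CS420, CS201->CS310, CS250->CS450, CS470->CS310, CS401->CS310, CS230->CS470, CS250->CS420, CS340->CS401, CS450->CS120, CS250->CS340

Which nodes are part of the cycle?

CS201, CS210, CS250, CS340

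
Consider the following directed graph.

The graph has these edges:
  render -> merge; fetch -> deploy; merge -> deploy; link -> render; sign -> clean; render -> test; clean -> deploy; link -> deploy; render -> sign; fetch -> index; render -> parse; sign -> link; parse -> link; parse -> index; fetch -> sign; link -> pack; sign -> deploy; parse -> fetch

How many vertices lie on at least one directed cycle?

5

A vertex is on a directed cycle iff it belongs to a strongly connected component of size ≥ 2 (or has a self-loop).
The vertices on cycles are {link, sign, fetch, parse, render} — 5 in total.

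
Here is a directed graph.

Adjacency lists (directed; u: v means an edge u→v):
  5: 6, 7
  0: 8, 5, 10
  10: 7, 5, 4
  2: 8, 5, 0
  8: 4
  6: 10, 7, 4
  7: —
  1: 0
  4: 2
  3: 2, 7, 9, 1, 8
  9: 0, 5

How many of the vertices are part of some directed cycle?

A vertex is on a directed cycle iff it belongs to a strongly connected component of size ≥ 2 (or has a self-loop).
The vertices on cycles are {0, 2, 4, 5, 6, 8, 10} — 7 in total.

7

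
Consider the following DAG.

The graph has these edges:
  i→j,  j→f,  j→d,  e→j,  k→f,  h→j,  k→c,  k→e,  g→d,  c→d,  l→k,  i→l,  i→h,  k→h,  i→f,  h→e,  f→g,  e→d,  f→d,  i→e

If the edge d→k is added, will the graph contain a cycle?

Adding d→k creates a cycle iff k can already reach d.
Path from k: k → e → d.
So k → … → d → k is a cycle.

Yes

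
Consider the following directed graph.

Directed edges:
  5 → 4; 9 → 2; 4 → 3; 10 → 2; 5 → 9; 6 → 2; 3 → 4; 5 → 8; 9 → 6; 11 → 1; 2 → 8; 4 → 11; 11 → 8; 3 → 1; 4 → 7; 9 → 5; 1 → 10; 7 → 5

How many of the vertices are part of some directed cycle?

A vertex is on a directed cycle iff it belongs to a strongly connected component of size ≥ 2 (or has a self-loop).
The vertices on cycles are {3, 4, 5, 7, 9} — 5 in total.

5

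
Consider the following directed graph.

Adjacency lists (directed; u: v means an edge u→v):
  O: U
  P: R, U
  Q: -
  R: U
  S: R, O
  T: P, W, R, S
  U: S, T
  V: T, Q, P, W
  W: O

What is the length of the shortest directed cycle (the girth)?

3

For each vertex v, BFS finds the shortest path from v back to v.
The shortest such closed walk is O → U → S → O, length 3.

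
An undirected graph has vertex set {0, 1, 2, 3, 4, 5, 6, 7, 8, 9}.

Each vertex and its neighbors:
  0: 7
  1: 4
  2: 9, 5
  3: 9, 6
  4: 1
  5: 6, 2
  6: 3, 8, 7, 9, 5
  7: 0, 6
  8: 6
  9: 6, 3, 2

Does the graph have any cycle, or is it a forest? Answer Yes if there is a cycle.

DFS, tracking each vertex's parent; an edge to a visited non-parent vertex closes a cycle.
Start from 3:
visit 3 (parent –)
  visit 9 (parent 3)
    visit 6 (parent 9)
      6–3: 3 visited and ≠ parent → cycle
Cycle: 3 – 9 – 6 – 3.

Yes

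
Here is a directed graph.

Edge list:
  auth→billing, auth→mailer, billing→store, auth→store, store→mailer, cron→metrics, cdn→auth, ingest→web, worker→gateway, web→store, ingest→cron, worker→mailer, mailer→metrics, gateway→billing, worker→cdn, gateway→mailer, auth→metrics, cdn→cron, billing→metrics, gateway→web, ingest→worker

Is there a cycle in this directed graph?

No

DFS with white/gray/black marking, starting from metrics:
metrics gray
metrics black
billing gray
  billing→metrics: metrics black — skip
  store gray
    mailer gray
      mailer→metrics: metrics black — skip
    mailer black
  store black
billing black
cdn gray
  auth gray
    auth→store: store black — skip
    auth→mailer: mailer black — skip
    auth→billing: billing black — skip
    auth→metrics: metrics black — skip
  auth black
  cron gray
    cron→metrics: metrics black — skip
  cron black
cdn black
web gray
  web→store: store black — skip
web black
worker gray
  gateway gray
    gateway→web: web black — skip
    gateway→mailer: mailer black — skip
    gateway→billing: billing black — skip
  gateway black
  worker→mailer: mailer black — skip
  worker→cdn: cdn black — skip
worker black
ingest gray
  ingest→web: web black — skip
  ingest→worker: worker black — skip
  ingest→cron: cron black — skip
ingest black
Every edge goes to a white or black vertex — no back edge, so the graph is acyclic.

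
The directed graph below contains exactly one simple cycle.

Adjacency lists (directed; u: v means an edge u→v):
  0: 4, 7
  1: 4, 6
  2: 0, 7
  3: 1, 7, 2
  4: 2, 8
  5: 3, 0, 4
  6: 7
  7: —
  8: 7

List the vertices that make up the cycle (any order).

0, 2, 4

DFS with gray/black marking from 0:
0 gray
  4 gray
    2 gray
      2→0: 0 is gray → back edge
Back edge closes the cycle 0 → 4 → 2 → 0; its vertices are {0, 2, 4}.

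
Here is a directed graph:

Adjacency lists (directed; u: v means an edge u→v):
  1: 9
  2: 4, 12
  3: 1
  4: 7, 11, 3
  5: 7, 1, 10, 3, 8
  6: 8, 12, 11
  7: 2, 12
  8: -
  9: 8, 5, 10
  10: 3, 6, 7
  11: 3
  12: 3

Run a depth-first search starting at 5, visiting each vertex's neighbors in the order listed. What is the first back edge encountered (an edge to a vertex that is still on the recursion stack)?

DFS from 5 (visiting each vertex's neighbors in the order listed); mark gray on enter, black on exit:
5 gray
  7 gray
    2 gray
      4 gray
        4→7: 7 is gray → back edge
First back edge: 4 → 7.

4->7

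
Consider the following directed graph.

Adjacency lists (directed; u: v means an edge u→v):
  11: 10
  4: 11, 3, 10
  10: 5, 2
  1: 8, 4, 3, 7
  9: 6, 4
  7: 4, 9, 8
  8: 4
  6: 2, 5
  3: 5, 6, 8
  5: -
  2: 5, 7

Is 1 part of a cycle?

1 lies on a cycle iff there is a path from 1 back to itself.
Exploring from 1, it never reaches itself; equivalently, its strongly connected component is a singleton.

No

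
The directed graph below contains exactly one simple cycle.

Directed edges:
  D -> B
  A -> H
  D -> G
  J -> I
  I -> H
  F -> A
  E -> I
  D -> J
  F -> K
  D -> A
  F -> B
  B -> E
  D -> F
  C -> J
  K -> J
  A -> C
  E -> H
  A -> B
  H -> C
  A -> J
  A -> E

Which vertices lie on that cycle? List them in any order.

DFS with gray/black marking from J:
J gray
  I gray
    H gray
      C gray
        C→J: J is gray → back edge
Back edge closes the cycle J → I → H → C → J; its vertices are {C, H, I, J}.

C, H, I, J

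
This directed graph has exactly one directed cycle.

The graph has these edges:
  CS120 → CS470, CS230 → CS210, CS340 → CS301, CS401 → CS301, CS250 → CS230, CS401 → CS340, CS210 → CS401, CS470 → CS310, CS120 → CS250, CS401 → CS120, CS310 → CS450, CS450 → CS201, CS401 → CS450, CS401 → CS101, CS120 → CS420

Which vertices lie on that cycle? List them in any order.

CS120, CS210, CS230, CS250, CS401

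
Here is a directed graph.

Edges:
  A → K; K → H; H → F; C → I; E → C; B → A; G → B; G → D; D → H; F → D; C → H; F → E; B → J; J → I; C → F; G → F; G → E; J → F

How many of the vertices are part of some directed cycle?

A vertex is on a directed cycle iff it belongs to a strongly connected component of size ≥ 2 (or has a self-loop).
The vertices on cycles are {C, D, E, F, H} — 5 in total.

5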